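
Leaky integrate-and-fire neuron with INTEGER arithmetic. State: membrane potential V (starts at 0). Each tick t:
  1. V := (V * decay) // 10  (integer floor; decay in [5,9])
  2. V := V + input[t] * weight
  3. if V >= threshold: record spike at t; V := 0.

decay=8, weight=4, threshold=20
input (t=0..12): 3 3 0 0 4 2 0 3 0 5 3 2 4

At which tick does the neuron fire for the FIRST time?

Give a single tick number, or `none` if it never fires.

Answer: 1

Derivation:
t=0: input=3 -> V=12
t=1: input=3 -> V=0 FIRE
t=2: input=0 -> V=0
t=3: input=0 -> V=0
t=4: input=4 -> V=16
t=5: input=2 -> V=0 FIRE
t=6: input=0 -> V=0
t=7: input=3 -> V=12
t=8: input=0 -> V=9
t=9: input=5 -> V=0 FIRE
t=10: input=3 -> V=12
t=11: input=2 -> V=17
t=12: input=4 -> V=0 FIRE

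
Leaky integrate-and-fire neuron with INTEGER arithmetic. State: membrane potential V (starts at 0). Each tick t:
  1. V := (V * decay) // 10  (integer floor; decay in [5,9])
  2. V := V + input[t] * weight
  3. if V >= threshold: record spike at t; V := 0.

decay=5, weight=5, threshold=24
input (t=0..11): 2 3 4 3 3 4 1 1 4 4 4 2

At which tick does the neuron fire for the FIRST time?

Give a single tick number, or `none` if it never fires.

t=0: input=2 -> V=10
t=1: input=3 -> V=20
t=2: input=4 -> V=0 FIRE
t=3: input=3 -> V=15
t=4: input=3 -> V=22
t=5: input=4 -> V=0 FIRE
t=6: input=1 -> V=5
t=7: input=1 -> V=7
t=8: input=4 -> V=23
t=9: input=4 -> V=0 FIRE
t=10: input=4 -> V=20
t=11: input=2 -> V=20

Answer: 2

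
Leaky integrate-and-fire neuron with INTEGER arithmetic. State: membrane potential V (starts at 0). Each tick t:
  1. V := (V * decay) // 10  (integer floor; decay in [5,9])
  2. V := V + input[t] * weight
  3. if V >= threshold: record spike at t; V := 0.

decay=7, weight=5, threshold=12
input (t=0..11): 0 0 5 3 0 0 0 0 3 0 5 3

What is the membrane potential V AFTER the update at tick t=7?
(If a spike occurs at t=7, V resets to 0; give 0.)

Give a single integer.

Answer: 0

Derivation:
t=0: input=0 -> V=0
t=1: input=0 -> V=0
t=2: input=5 -> V=0 FIRE
t=3: input=3 -> V=0 FIRE
t=4: input=0 -> V=0
t=5: input=0 -> V=0
t=6: input=0 -> V=0
t=7: input=0 -> V=0
t=8: input=3 -> V=0 FIRE
t=9: input=0 -> V=0
t=10: input=5 -> V=0 FIRE
t=11: input=3 -> V=0 FIRE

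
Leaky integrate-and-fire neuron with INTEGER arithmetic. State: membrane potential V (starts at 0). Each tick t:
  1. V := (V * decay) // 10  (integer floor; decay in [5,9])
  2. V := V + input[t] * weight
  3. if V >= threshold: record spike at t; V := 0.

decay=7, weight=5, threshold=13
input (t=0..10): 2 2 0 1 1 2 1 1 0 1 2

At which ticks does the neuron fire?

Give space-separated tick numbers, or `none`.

t=0: input=2 -> V=10
t=1: input=2 -> V=0 FIRE
t=2: input=0 -> V=0
t=3: input=1 -> V=5
t=4: input=1 -> V=8
t=5: input=2 -> V=0 FIRE
t=6: input=1 -> V=5
t=7: input=1 -> V=8
t=8: input=0 -> V=5
t=9: input=1 -> V=8
t=10: input=2 -> V=0 FIRE

Answer: 1 5 10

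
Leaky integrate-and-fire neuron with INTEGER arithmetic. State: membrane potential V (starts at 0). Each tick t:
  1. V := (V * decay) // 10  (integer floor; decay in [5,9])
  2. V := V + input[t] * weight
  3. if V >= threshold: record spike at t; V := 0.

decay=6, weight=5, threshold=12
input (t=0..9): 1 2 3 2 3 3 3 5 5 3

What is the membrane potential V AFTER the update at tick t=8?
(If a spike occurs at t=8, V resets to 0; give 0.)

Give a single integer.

t=0: input=1 -> V=5
t=1: input=2 -> V=0 FIRE
t=2: input=3 -> V=0 FIRE
t=3: input=2 -> V=10
t=4: input=3 -> V=0 FIRE
t=5: input=3 -> V=0 FIRE
t=6: input=3 -> V=0 FIRE
t=7: input=5 -> V=0 FIRE
t=8: input=5 -> V=0 FIRE
t=9: input=3 -> V=0 FIRE

Answer: 0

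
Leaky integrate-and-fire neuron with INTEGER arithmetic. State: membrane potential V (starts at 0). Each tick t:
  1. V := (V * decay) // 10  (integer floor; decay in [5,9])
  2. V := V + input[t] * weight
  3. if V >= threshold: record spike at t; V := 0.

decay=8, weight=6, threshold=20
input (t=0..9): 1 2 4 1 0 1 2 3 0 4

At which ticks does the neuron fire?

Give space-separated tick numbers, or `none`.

Answer: 2 7 9

Derivation:
t=0: input=1 -> V=6
t=1: input=2 -> V=16
t=2: input=4 -> V=0 FIRE
t=3: input=1 -> V=6
t=4: input=0 -> V=4
t=5: input=1 -> V=9
t=6: input=2 -> V=19
t=7: input=3 -> V=0 FIRE
t=8: input=0 -> V=0
t=9: input=4 -> V=0 FIRE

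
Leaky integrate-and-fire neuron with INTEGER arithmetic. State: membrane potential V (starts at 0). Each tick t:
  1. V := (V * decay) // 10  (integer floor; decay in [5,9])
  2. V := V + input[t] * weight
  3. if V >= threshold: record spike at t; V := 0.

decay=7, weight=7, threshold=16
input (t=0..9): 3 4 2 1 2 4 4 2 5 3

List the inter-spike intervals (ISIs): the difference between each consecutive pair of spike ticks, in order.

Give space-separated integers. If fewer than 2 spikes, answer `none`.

Answer: 1 2 2 1 2 1

Derivation:
t=0: input=3 -> V=0 FIRE
t=1: input=4 -> V=0 FIRE
t=2: input=2 -> V=14
t=3: input=1 -> V=0 FIRE
t=4: input=2 -> V=14
t=5: input=4 -> V=0 FIRE
t=6: input=4 -> V=0 FIRE
t=7: input=2 -> V=14
t=8: input=5 -> V=0 FIRE
t=9: input=3 -> V=0 FIRE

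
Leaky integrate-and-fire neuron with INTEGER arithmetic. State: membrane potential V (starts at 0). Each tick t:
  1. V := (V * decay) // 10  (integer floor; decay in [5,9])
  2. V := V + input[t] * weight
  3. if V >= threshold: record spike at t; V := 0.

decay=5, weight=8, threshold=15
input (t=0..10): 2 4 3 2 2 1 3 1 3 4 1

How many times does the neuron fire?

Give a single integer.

t=0: input=2 -> V=0 FIRE
t=1: input=4 -> V=0 FIRE
t=2: input=3 -> V=0 FIRE
t=3: input=2 -> V=0 FIRE
t=4: input=2 -> V=0 FIRE
t=5: input=1 -> V=8
t=6: input=3 -> V=0 FIRE
t=7: input=1 -> V=8
t=8: input=3 -> V=0 FIRE
t=9: input=4 -> V=0 FIRE
t=10: input=1 -> V=8

Answer: 8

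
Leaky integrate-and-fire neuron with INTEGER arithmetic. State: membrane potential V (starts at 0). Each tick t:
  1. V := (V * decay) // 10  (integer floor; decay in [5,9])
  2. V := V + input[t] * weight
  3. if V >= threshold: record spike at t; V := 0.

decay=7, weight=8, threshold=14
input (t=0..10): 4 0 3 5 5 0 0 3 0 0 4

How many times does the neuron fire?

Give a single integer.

Answer: 6

Derivation:
t=0: input=4 -> V=0 FIRE
t=1: input=0 -> V=0
t=2: input=3 -> V=0 FIRE
t=3: input=5 -> V=0 FIRE
t=4: input=5 -> V=0 FIRE
t=5: input=0 -> V=0
t=6: input=0 -> V=0
t=7: input=3 -> V=0 FIRE
t=8: input=0 -> V=0
t=9: input=0 -> V=0
t=10: input=4 -> V=0 FIRE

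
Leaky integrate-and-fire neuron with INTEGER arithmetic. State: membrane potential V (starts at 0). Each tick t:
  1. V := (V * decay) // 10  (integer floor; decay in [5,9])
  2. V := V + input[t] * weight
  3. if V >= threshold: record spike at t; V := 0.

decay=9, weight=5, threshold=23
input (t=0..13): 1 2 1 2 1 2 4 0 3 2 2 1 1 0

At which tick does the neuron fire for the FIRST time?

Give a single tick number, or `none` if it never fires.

t=0: input=1 -> V=5
t=1: input=2 -> V=14
t=2: input=1 -> V=17
t=3: input=2 -> V=0 FIRE
t=4: input=1 -> V=5
t=5: input=2 -> V=14
t=6: input=4 -> V=0 FIRE
t=7: input=0 -> V=0
t=8: input=3 -> V=15
t=9: input=2 -> V=0 FIRE
t=10: input=2 -> V=10
t=11: input=1 -> V=14
t=12: input=1 -> V=17
t=13: input=0 -> V=15

Answer: 3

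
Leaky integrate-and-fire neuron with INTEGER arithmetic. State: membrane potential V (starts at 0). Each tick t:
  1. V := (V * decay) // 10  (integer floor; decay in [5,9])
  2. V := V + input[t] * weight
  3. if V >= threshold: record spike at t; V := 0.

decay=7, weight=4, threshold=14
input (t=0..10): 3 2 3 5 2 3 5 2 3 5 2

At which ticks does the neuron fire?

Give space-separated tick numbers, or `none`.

t=0: input=3 -> V=12
t=1: input=2 -> V=0 FIRE
t=2: input=3 -> V=12
t=3: input=5 -> V=0 FIRE
t=4: input=2 -> V=8
t=5: input=3 -> V=0 FIRE
t=6: input=5 -> V=0 FIRE
t=7: input=2 -> V=8
t=8: input=3 -> V=0 FIRE
t=9: input=5 -> V=0 FIRE
t=10: input=2 -> V=8

Answer: 1 3 5 6 8 9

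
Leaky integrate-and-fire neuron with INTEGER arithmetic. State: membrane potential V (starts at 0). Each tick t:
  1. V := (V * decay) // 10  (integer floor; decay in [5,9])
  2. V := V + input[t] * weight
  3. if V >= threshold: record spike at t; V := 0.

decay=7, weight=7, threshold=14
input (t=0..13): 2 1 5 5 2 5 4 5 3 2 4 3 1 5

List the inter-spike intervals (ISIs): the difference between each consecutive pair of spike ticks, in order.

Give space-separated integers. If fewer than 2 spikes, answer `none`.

t=0: input=2 -> V=0 FIRE
t=1: input=1 -> V=7
t=2: input=5 -> V=0 FIRE
t=3: input=5 -> V=0 FIRE
t=4: input=2 -> V=0 FIRE
t=5: input=5 -> V=0 FIRE
t=6: input=4 -> V=0 FIRE
t=7: input=5 -> V=0 FIRE
t=8: input=3 -> V=0 FIRE
t=9: input=2 -> V=0 FIRE
t=10: input=4 -> V=0 FIRE
t=11: input=3 -> V=0 FIRE
t=12: input=1 -> V=7
t=13: input=5 -> V=0 FIRE

Answer: 2 1 1 1 1 1 1 1 1 1 2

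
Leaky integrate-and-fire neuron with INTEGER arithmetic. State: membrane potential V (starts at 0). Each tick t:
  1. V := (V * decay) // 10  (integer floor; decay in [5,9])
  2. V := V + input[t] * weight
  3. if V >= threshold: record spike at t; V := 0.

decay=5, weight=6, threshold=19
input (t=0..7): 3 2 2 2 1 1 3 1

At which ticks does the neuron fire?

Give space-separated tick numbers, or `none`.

Answer: 1 6

Derivation:
t=0: input=3 -> V=18
t=1: input=2 -> V=0 FIRE
t=2: input=2 -> V=12
t=3: input=2 -> V=18
t=4: input=1 -> V=15
t=5: input=1 -> V=13
t=6: input=3 -> V=0 FIRE
t=7: input=1 -> V=6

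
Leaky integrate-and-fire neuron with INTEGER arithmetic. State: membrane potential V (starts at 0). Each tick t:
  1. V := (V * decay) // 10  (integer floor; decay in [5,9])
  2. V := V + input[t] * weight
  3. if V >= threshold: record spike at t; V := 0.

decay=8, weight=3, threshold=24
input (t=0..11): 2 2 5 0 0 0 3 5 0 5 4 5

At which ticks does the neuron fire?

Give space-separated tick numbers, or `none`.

t=0: input=2 -> V=6
t=1: input=2 -> V=10
t=2: input=5 -> V=23
t=3: input=0 -> V=18
t=4: input=0 -> V=14
t=5: input=0 -> V=11
t=6: input=3 -> V=17
t=7: input=5 -> V=0 FIRE
t=8: input=0 -> V=0
t=9: input=5 -> V=15
t=10: input=4 -> V=0 FIRE
t=11: input=5 -> V=15

Answer: 7 10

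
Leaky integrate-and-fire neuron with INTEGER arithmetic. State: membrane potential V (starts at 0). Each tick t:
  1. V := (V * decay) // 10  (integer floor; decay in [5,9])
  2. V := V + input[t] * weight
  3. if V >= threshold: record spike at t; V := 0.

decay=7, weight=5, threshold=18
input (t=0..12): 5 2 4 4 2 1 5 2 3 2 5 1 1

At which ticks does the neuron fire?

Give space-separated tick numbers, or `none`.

t=0: input=5 -> V=0 FIRE
t=1: input=2 -> V=10
t=2: input=4 -> V=0 FIRE
t=3: input=4 -> V=0 FIRE
t=4: input=2 -> V=10
t=5: input=1 -> V=12
t=6: input=5 -> V=0 FIRE
t=7: input=2 -> V=10
t=8: input=3 -> V=0 FIRE
t=9: input=2 -> V=10
t=10: input=5 -> V=0 FIRE
t=11: input=1 -> V=5
t=12: input=1 -> V=8

Answer: 0 2 3 6 8 10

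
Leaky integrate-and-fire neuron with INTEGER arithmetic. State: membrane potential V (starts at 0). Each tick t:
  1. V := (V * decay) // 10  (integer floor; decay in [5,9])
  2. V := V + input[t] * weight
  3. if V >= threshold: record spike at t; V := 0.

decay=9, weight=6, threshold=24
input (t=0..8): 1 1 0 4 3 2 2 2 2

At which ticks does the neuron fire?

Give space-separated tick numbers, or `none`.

Answer: 3 5 8

Derivation:
t=0: input=1 -> V=6
t=1: input=1 -> V=11
t=2: input=0 -> V=9
t=3: input=4 -> V=0 FIRE
t=4: input=3 -> V=18
t=5: input=2 -> V=0 FIRE
t=6: input=2 -> V=12
t=7: input=2 -> V=22
t=8: input=2 -> V=0 FIRE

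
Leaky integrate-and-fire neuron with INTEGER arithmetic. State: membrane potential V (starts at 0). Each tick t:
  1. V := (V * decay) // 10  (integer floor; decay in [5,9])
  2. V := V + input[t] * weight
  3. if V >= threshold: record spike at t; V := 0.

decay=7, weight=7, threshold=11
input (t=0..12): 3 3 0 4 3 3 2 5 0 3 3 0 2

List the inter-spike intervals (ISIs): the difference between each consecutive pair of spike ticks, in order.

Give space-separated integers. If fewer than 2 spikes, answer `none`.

Answer: 1 2 1 1 1 1 2 1 2

Derivation:
t=0: input=3 -> V=0 FIRE
t=1: input=3 -> V=0 FIRE
t=2: input=0 -> V=0
t=3: input=4 -> V=0 FIRE
t=4: input=3 -> V=0 FIRE
t=5: input=3 -> V=0 FIRE
t=6: input=2 -> V=0 FIRE
t=7: input=5 -> V=0 FIRE
t=8: input=0 -> V=0
t=9: input=3 -> V=0 FIRE
t=10: input=3 -> V=0 FIRE
t=11: input=0 -> V=0
t=12: input=2 -> V=0 FIRE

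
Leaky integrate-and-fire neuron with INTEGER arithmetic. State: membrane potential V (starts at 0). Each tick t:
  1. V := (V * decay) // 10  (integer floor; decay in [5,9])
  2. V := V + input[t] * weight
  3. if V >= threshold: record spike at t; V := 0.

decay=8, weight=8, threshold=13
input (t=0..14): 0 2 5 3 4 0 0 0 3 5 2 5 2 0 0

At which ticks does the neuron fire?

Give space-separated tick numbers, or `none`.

Answer: 1 2 3 4 8 9 10 11 12

Derivation:
t=0: input=0 -> V=0
t=1: input=2 -> V=0 FIRE
t=2: input=5 -> V=0 FIRE
t=3: input=3 -> V=0 FIRE
t=4: input=4 -> V=0 FIRE
t=5: input=0 -> V=0
t=6: input=0 -> V=0
t=7: input=0 -> V=0
t=8: input=3 -> V=0 FIRE
t=9: input=5 -> V=0 FIRE
t=10: input=2 -> V=0 FIRE
t=11: input=5 -> V=0 FIRE
t=12: input=2 -> V=0 FIRE
t=13: input=0 -> V=0
t=14: input=0 -> V=0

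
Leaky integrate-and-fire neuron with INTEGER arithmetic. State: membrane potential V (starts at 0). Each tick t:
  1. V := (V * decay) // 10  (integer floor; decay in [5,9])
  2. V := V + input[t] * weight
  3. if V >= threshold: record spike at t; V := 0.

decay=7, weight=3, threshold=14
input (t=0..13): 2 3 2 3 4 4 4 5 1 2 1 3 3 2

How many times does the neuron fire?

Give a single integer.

Answer: 5

Derivation:
t=0: input=2 -> V=6
t=1: input=3 -> V=13
t=2: input=2 -> V=0 FIRE
t=3: input=3 -> V=9
t=4: input=4 -> V=0 FIRE
t=5: input=4 -> V=12
t=6: input=4 -> V=0 FIRE
t=7: input=5 -> V=0 FIRE
t=8: input=1 -> V=3
t=9: input=2 -> V=8
t=10: input=1 -> V=8
t=11: input=3 -> V=0 FIRE
t=12: input=3 -> V=9
t=13: input=2 -> V=12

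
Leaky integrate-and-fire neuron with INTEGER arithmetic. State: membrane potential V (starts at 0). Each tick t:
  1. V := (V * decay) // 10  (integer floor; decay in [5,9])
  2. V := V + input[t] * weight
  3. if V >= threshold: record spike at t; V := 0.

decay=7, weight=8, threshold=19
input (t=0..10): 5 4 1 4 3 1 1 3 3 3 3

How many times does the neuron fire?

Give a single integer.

t=0: input=5 -> V=0 FIRE
t=1: input=4 -> V=0 FIRE
t=2: input=1 -> V=8
t=3: input=4 -> V=0 FIRE
t=4: input=3 -> V=0 FIRE
t=5: input=1 -> V=8
t=6: input=1 -> V=13
t=7: input=3 -> V=0 FIRE
t=8: input=3 -> V=0 FIRE
t=9: input=3 -> V=0 FIRE
t=10: input=3 -> V=0 FIRE

Answer: 8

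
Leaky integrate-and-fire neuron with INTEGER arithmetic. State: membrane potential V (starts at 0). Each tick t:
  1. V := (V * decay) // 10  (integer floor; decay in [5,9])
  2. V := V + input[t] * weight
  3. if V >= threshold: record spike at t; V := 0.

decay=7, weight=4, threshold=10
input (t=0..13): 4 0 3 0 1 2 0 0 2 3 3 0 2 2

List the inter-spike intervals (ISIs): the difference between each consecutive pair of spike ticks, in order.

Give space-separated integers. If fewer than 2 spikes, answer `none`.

Answer: 2 3 4 1 3

Derivation:
t=0: input=4 -> V=0 FIRE
t=1: input=0 -> V=0
t=2: input=3 -> V=0 FIRE
t=3: input=0 -> V=0
t=4: input=1 -> V=4
t=5: input=2 -> V=0 FIRE
t=6: input=0 -> V=0
t=7: input=0 -> V=0
t=8: input=2 -> V=8
t=9: input=3 -> V=0 FIRE
t=10: input=3 -> V=0 FIRE
t=11: input=0 -> V=0
t=12: input=2 -> V=8
t=13: input=2 -> V=0 FIRE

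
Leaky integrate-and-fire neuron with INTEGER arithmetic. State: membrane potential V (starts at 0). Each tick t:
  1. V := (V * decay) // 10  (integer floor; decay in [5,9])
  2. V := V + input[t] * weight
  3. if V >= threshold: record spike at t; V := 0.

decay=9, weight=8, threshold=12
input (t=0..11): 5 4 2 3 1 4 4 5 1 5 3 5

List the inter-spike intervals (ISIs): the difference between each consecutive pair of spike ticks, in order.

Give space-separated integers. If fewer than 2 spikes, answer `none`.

Answer: 1 1 1 2 1 1 2 1 1

Derivation:
t=0: input=5 -> V=0 FIRE
t=1: input=4 -> V=0 FIRE
t=2: input=2 -> V=0 FIRE
t=3: input=3 -> V=0 FIRE
t=4: input=1 -> V=8
t=5: input=4 -> V=0 FIRE
t=6: input=4 -> V=0 FIRE
t=7: input=5 -> V=0 FIRE
t=8: input=1 -> V=8
t=9: input=5 -> V=0 FIRE
t=10: input=3 -> V=0 FIRE
t=11: input=5 -> V=0 FIRE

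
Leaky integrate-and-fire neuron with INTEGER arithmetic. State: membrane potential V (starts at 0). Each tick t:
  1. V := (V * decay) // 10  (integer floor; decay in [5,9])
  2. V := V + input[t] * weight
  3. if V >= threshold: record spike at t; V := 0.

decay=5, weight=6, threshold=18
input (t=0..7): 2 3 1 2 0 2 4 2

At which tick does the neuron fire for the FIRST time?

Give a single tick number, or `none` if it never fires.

Answer: 1

Derivation:
t=0: input=2 -> V=12
t=1: input=3 -> V=0 FIRE
t=2: input=1 -> V=6
t=3: input=2 -> V=15
t=4: input=0 -> V=7
t=5: input=2 -> V=15
t=6: input=4 -> V=0 FIRE
t=7: input=2 -> V=12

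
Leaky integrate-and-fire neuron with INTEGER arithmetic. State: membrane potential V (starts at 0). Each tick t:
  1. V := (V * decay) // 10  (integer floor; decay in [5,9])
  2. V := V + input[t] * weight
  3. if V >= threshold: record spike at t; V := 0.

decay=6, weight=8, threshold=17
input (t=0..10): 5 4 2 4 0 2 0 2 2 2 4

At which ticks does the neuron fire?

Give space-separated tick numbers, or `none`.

Answer: 0 1 3 7 9 10

Derivation:
t=0: input=5 -> V=0 FIRE
t=1: input=4 -> V=0 FIRE
t=2: input=2 -> V=16
t=3: input=4 -> V=0 FIRE
t=4: input=0 -> V=0
t=5: input=2 -> V=16
t=6: input=0 -> V=9
t=7: input=2 -> V=0 FIRE
t=8: input=2 -> V=16
t=9: input=2 -> V=0 FIRE
t=10: input=4 -> V=0 FIRE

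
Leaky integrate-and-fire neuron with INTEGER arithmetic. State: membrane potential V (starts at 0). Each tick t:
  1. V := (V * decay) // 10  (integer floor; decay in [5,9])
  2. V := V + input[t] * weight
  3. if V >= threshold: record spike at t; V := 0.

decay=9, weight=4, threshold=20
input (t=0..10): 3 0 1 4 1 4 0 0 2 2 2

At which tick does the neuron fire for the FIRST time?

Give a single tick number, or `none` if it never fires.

t=0: input=3 -> V=12
t=1: input=0 -> V=10
t=2: input=1 -> V=13
t=3: input=4 -> V=0 FIRE
t=4: input=1 -> V=4
t=5: input=4 -> V=19
t=6: input=0 -> V=17
t=7: input=0 -> V=15
t=8: input=2 -> V=0 FIRE
t=9: input=2 -> V=8
t=10: input=2 -> V=15

Answer: 3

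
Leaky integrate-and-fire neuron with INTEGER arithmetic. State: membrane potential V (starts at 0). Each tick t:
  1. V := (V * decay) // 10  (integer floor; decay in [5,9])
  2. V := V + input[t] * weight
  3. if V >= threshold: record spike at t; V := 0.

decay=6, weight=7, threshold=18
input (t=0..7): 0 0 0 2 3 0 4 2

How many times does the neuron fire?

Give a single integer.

t=0: input=0 -> V=0
t=1: input=0 -> V=0
t=2: input=0 -> V=0
t=3: input=2 -> V=14
t=4: input=3 -> V=0 FIRE
t=5: input=0 -> V=0
t=6: input=4 -> V=0 FIRE
t=7: input=2 -> V=14

Answer: 2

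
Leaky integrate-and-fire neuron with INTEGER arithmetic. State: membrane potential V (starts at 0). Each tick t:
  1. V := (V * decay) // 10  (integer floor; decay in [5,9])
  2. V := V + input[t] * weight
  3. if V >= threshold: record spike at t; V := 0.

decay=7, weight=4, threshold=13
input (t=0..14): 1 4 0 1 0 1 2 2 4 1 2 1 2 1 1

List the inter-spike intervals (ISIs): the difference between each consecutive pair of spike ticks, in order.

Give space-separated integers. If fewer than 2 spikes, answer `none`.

Answer: 6 1 4

Derivation:
t=0: input=1 -> V=4
t=1: input=4 -> V=0 FIRE
t=2: input=0 -> V=0
t=3: input=1 -> V=4
t=4: input=0 -> V=2
t=5: input=1 -> V=5
t=6: input=2 -> V=11
t=7: input=2 -> V=0 FIRE
t=8: input=4 -> V=0 FIRE
t=9: input=1 -> V=4
t=10: input=2 -> V=10
t=11: input=1 -> V=11
t=12: input=2 -> V=0 FIRE
t=13: input=1 -> V=4
t=14: input=1 -> V=6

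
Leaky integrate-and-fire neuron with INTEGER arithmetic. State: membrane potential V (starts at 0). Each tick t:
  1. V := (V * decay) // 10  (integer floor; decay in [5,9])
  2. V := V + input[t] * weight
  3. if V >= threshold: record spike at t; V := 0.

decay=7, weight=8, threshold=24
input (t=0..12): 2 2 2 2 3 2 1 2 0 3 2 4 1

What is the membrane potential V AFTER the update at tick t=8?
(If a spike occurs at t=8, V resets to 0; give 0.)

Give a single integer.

Answer: 0

Derivation:
t=0: input=2 -> V=16
t=1: input=2 -> V=0 FIRE
t=2: input=2 -> V=16
t=3: input=2 -> V=0 FIRE
t=4: input=3 -> V=0 FIRE
t=5: input=2 -> V=16
t=6: input=1 -> V=19
t=7: input=2 -> V=0 FIRE
t=8: input=0 -> V=0
t=9: input=3 -> V=0 FIRE
t=10: input=2 -> V=16
t=11: input=4 -> V=0 FIRE
t=12: input=1 -> V=8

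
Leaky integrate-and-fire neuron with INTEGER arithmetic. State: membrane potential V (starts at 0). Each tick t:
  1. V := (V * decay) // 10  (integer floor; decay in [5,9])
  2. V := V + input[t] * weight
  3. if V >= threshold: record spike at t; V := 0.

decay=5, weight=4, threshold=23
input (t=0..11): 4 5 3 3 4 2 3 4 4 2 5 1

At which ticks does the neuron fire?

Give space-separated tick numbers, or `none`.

Answer: 1 4 7 10

Derivation:
t=0: input=4 -> V=16
t=1: input=5 -> V=0 FIRE
t=2: input=3 -> V=12
t=3: input=3 -> V=18
t=4: input=4 -> V=0 FIRE
t=5: input=2 -> V=8
t=6: input=3 -> V=16
t=7: input=4 -> V=0 FIRE
t=8: input=4 -> V=16
t=9: input=2 -> V=16
t=10: input=5 -> V=0 FIRE
t=11: input=1 -> V=4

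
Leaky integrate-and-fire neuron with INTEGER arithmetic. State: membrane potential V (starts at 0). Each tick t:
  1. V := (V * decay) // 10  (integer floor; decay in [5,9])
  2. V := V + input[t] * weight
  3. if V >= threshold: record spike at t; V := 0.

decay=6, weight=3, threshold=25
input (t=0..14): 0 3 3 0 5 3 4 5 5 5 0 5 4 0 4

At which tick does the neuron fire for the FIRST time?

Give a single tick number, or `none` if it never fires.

Answer: 7

Derivation:
t=0: input=0 -> V=0
t=1: input=3 -> V=9
t=2: input=3 -> V=14
t=3: input=0 -> V=8
t=4: input=5 -> V=19
t=5: input=3 -> V=20
t=6: input=4 -> V=24
t=7: input=5 -> V=0 FIRE
t=8: input=5 -> V=15
t=9: input=5 -> V=24
t=10: input=0 -> V=14
t=11: input=5 -> V=23
t=12: input=4 -> V=0 FIRE
t=13: input=0 -> V=0
t=14: input=4 -> V=12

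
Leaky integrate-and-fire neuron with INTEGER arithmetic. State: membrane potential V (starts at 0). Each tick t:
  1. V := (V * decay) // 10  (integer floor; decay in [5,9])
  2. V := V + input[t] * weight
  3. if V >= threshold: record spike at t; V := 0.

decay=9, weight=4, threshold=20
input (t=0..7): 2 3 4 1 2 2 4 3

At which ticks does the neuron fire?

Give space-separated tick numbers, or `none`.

Answer: 2 6

Derivation:
t=0: input=2 -> V=8
t=1: input=3 -> V=19
t=2: input=4 -> V=0 FIRE
t=3: input=1 -> V=4
t=4: input=2 -> V=11
t=5: input=2 -> V=17
t=6: input=4 -> V=0 FIRE
t=7: input=3 -> V=12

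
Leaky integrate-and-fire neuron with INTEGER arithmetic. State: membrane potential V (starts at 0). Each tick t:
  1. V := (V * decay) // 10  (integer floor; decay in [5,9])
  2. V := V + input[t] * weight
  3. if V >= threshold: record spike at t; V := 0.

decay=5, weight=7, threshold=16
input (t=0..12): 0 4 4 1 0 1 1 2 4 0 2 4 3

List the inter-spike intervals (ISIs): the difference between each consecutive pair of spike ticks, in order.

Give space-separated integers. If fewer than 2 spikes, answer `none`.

t=0: input=0 -> V=0
t=1: input=4 -> V=0 FIRE
t=2: input=4 -> V=0 FIRE
t=3: input=1 -> V=7
t=4: input=0 -> V=3
t=5: input=1 -> V=8
t=6: input=1 -> V=11
t=7: input=2 -> V=0 FIRE
t=8: input=4 -> V=0 FIRE
t=9: input=0 -> V=0
t=10: input=2 -> V=14
t=11: input=4 -> V=0 FIRE
t=12: input=3 -> V=0 FIRE

Answer: 1 5 1 3 1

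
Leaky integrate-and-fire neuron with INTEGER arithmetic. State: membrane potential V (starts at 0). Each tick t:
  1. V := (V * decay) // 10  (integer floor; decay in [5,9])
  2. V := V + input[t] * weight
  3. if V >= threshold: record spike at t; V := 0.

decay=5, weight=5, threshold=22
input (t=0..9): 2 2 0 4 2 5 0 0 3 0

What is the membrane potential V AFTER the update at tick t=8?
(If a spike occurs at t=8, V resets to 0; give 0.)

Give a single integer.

t=0: input=2 -> V=10
t=1: input=2 -> V=15
t=2: input=0 -> V=7
t=3: input=4 -> V=0 FIRE
t=4: input=2 -> V=10
t=5: input=5 -> V=0 FIRE
t=6: input=0 -> V=0
t=7: input=0 -> V=0
t=8: input=3 -> V=15
t=9: input=0 -> V=7

Answer: 15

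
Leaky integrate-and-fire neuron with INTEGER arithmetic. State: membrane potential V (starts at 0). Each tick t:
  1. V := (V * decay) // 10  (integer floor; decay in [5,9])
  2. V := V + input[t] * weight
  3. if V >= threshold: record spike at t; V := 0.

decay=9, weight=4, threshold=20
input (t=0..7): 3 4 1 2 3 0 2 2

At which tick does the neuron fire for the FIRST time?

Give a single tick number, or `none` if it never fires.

t=0: input=3 -> V=12
t=1: input=4 -> V=0 FIRE
t=2: input=1 -> V=4
t=3: input=2 -> V=11
t=4: input=3 -> V=0 FIRE
t=5: input=0 -> V=0
t=6: input=2 -> V=8
t=7: input=2 -> V=15

Answer: 1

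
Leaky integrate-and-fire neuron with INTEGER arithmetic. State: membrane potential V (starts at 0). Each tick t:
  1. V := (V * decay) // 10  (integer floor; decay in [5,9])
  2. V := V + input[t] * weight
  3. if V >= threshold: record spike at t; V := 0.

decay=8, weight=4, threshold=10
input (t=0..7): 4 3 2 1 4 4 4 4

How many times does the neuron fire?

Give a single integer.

t=0: input=4 -> V=0 FIRE
t=1: input=3 -> V=0 FIRE
t=2: input=2 -> V=8
t=3: input=1 -> V=0 FIRE
t=4: input=4 -> V=0 FIRE
t=5: input=4 -> V=0 FIRE
t=6: input=4 -> V=0 FIRE
t=7: input=4 -> V=0 FIRE

Answer: 7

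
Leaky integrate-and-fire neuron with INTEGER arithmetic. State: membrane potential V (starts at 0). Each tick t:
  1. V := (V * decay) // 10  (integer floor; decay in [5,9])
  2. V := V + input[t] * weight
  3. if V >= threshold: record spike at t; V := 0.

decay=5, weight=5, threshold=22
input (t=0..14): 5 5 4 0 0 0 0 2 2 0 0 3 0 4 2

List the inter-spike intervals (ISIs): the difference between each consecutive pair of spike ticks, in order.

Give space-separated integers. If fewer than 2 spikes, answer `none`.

Answer: 1 12

Derivation:
t=0: input=5 -> V=0 FIRE
t=1: input=5 -> V=0 FIRE
t=2: input=4 -> V=20
t=3: input=0 -> V=10
t=4: input=0 -> V=5
t=5: input=0 -> V=2
t=6: input=0 -> V=1
t=7: input=2 -> V=10
t=8: input=2 -> V=15
t=9: input=0 -> V=7
t=10: input=0 -> V=3
t=11: input=3 -> V=16
t=12: input=0 -> V=8
t=13: input=4 -> V=0 FIRE
t=14: input=2 -> V=10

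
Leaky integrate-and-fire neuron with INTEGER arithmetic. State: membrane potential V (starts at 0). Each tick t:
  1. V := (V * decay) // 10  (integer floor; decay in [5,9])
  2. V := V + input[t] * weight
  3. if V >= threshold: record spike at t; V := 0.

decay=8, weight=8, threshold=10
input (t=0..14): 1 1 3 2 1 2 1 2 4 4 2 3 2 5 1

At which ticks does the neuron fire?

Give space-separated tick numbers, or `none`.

Answer: 1 2 3 5 7 8 9 10 11 12 13

Derivation:
t=0: input=1 -> V=8
t=1: input=1 -> V=0 FIRE
t=2: input=3 -> V=0 FIRE
t=3: input=2 -> V=0 FIRE
t=4: input=1 -> V=8
t=5: input=2 -> V=0 FIRE
t=6: input=1 -> V=8
t=7: input=2 -> V=0 FIRE
t=8: input=4 -> V=0 FIRE
t=9: input=4 -> V=0 FIRE
t=10: input=2 -> V=0 FIRE
t=11: input=3 -> V=0 FIRE
t=12: input=2 -> V=0 FIRE
t=13: input=5 -> V=0 FIRE
t=14: input=1 -> V=8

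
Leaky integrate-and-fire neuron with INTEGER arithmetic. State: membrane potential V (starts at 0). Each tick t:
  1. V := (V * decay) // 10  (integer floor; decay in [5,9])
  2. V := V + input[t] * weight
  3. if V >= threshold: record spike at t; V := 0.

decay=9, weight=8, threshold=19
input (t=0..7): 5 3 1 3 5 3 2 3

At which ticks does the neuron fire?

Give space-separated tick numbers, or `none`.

t=0: input=5 -> V=0 FIRE
t=1: input=3 -> V=0 FIRE
t=2: input=1 -> V=8
t=3: input=3 -> V=0 FIRE
t=4: input=5 -> V=0 FIRE
t=5: input=3 -> V=0 FIRE
t=6: input=2 -> V=16
t=7: input=3 -> V=0 FIRE

Answer: 0 1 3 4 5 7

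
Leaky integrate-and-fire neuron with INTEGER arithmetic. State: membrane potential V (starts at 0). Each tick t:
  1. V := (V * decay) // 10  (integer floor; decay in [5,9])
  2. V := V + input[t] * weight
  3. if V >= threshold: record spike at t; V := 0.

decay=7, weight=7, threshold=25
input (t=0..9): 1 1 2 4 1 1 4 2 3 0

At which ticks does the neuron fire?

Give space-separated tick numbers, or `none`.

Answer: 3 6 8

Derivation:
t=0: input=1 -> V=7
t=1: input=1 -> V=11
t=2: input=2 -> V=21
t=3: input=4 -> V=0 FIRE
t=4: input=1 -> V=7
t=5: input=1 -> V=11
t=6: input=4 -> V=0 FIRE
t=7: input=2 -> V=14
t=8: input=3 -> V=0 FIRE
t=9: input=0 -> V=0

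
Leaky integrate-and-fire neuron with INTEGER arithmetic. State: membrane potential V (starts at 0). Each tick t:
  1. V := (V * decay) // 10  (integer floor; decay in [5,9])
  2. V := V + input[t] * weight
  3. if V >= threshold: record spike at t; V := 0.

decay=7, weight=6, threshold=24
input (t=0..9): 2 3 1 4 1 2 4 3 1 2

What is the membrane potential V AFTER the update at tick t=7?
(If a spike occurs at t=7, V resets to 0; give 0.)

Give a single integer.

t=0: input=2 -> V=12
t=1: input=3 -> V=0 FIRE
t=2: input=1 -> V=6
t=3: input=4 -> V=0 FIRE
t=4: input=1 -> V=6
t=5: input=2 -> V=16
t=6: input=4 -> V=0 FIRE
t=7: input=3 -> V=18
t=8: input=1 -> V=18
t=9: input=2 -> V=0 FIRE

Answer: 18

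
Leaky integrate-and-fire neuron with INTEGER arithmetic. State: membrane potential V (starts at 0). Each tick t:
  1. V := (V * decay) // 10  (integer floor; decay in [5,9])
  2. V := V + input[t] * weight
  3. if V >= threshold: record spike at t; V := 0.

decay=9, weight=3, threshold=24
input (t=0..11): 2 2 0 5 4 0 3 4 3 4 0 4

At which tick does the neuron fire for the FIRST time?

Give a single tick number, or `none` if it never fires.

Answer: 4

Derivation:
t=0: input=2 -> V=6
t=1: input=2 -> V=11
t=2: input=0 -> V=9
t=3: input=5 -> V=23
t=4: input=4 -> V=0 FIRE
t=5: input=0 -> V=0
t=6: input=3 -> V=9
t=7: input=4 -> V=20
t=8: input=3 -> V=0 FIRE
t=9: input=4 -> V=12
t=10: input=0 -> V=10
t=11: input=4 -> V=21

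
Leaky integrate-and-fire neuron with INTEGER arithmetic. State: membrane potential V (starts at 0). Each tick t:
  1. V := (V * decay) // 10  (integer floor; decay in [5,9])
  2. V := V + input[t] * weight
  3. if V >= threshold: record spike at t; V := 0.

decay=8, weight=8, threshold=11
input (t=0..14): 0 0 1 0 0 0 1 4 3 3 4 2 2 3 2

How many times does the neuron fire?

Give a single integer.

Answer: 8

Derivation:
t=0: input=0 -> V=0
t=1: input=0 -> V=0
t=2: input=1 -> V=8
t=3: input=0 -> V=6
t=4: input=0 -> V=4
t=5: input=0 -> V=3
t=6: input=1 -> V=10
t=7: input=4 -> V=0 FIRE
t=8: input=3 -> V=0 FIRE
t=9: input=3 -> V=0 FIRE
t=10: input=4 -> V=0 FIRE
t=11: input=2 -> V=0 FIRE
t=12: input=2 -> V=0 FIRE
t=13: input=3 -> V=0 FIRE
t=14: input=2 -> V=0 FIRE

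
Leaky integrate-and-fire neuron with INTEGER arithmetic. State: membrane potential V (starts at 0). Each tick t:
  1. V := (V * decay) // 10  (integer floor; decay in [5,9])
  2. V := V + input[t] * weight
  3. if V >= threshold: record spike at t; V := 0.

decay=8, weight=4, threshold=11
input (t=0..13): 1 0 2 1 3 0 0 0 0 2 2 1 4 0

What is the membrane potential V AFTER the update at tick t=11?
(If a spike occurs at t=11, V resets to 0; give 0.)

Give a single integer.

Answer: 4

Derivation:
t=0: input=1 -> V=4
t=1: input=0 -> V=3
t=2: input=2 -> V=10
t=3: input=1 -> V=0 FIRE
t=4: input=3 -> V=0 FIRE
t=5: input=0 -> V=0
t=6: input=0 -> V=0
t=7: input=0 -> V=0
t=8: input=0 -> V=0
t=9: input=2 -> V=8
t=10: input=2 -> V=0 FIRE
t=11: input=1 -> V=4
t=12: input=4 -> V=0 FIRE
t=13: input=0 -> V=0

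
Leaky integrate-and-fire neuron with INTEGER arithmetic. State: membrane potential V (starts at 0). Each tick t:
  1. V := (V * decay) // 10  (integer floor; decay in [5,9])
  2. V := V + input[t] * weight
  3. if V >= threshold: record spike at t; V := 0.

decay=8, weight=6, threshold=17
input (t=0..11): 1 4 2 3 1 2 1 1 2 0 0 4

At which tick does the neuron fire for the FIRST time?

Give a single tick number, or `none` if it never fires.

Answer: 1

Derivation:
t=0: input=1 -> V=6
t=1: input=4 -> V=0 FIRE
t=2: input=2 -> V=12
t=3: input=3 -> V=0 FIRE
t=4: input=1 -> V=6
t=5: input=2 -> V=16
t=6: input=1 -> V=0 FIRE
t=7: input=1 -> V=6
t=8: input=2 -> V=16
t=9: input=0 -> V=12
t=10: input=0 -> V=9
t=11: input=4 -> V=0 FIRE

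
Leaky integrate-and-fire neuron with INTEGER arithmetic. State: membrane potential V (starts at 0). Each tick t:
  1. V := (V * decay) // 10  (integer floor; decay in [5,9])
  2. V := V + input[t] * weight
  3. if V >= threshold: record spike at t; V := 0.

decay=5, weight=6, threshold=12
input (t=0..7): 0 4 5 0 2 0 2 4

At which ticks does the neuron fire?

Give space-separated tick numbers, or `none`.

Answer: 1 2 4 6 7

Derivation:
t=0: input=0 -> V=0
t=1: input=4 -> V=0 FIRE
t=2: input=5 -> V=0 FIRE
t=3: input=0 -> V=0
t=4: input=2 -> V=0 FIRE
t=5: input=0 -> V=0
t=6: input=2 -> V=0 FIRE
t=7: input=4 -> V=0 FIRE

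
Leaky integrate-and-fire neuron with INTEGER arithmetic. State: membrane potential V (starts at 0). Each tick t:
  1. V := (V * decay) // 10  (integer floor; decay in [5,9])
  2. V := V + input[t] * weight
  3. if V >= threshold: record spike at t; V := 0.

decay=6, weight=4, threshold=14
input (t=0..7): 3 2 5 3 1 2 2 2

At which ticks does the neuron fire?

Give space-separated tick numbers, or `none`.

t=0: input=3 -> V=12
t=1: input=2 -> V=0 FIRE
t=2: input=5 -> V=0 FIRE
t=3: input=3 -> V=12
t=4: input=1 -> V=11
t=5: input=2 -> V=0 FIRE
t=6: input=2 -> V=8
t=7: input=2 -> V=12

Answer: 1 2 5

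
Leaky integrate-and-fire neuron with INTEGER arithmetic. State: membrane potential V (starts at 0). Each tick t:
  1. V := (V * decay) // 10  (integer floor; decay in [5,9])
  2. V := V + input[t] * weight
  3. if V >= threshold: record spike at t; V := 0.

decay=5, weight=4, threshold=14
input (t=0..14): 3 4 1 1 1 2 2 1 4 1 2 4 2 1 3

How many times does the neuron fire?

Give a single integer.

Answer: 4

Derivation:
t=0: input=3 -> V=12
t=1: input=4 -> V=0 FIRE
t=2: input=1 -> V=4
t=3: input=1 -> V=6
t=4: input=1 -> V=7
t=5: input=2 -> V=11
t=6: input=2 -> V=13
t=7: input=1 -> V=10
t=8: input=4 -> V=0 FIRE
t=9: input=1 -> V=4
t=10: input=2 -> V=10
t=11: input=4 -> V=0 FIRE
t=12: input=2 -> V=8
t=13: input=1 -> V=8
t=14: input=3 -> V=0 FIRE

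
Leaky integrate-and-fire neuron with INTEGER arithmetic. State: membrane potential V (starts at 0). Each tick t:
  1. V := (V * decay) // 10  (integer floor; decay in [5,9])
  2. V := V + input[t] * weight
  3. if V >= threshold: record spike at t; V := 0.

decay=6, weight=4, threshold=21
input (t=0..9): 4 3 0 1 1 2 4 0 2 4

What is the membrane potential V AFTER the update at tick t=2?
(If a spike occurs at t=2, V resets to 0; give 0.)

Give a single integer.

t=0: input=4 -> V=16
t=1: input=3 -> V=0 FIRE
t=2: input=0 -> V=0
t=3: input=1 -> V=4
t=4: input=1 -> V=6
t=5: input=2 -> V=11
t=6: input=4 -> V=0 FIRE
t=7: input=0 -> V=0
t=8: input=2 -> V=8
t=9: input=4 -> V=20

Answer: 0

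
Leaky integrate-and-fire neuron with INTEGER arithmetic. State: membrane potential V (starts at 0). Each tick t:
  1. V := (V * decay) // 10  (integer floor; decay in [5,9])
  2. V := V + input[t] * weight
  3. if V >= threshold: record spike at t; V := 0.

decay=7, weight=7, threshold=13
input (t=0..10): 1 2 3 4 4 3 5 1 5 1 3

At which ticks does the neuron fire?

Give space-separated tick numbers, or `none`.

t=0: input=1 -> V=7
t=1: input=2 -> V=0 FIRE
t=2: input=3 -> V=0 FIRE
t=3: input=4 -> V=0 FIRE
t=4: input=4 -> V=0 FIRE
t=5: input=3 -> V=0 FIRE
t=6: input=5 -> V=0 FIRE
t=7: input=1 -> V=7
t=8: input=5 -> V=0 FIRE
t=9: input=1 -> V=7
t=10: input=3 -> V=0 FIRE

Answer: 1 2 3 4 5 6 8 10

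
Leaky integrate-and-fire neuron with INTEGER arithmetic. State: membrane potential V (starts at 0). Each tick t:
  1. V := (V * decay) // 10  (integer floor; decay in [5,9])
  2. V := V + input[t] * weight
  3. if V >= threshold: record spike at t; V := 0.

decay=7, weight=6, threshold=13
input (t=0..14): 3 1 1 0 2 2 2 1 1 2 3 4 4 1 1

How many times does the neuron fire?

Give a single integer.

t=0: input=3 -> V=0 FIRE
t=1: input=1 -> V=6
t=2: input=1 -> V=10
t=3: input=0 -> V=7
t=4: input=2 -> V=0 FIRE
t=5: input=2 -> V=12
t=6: input=2 -> V=0 FIRE
t=7: input=1 -> V=6
t=8: input=1 -> V=10
t=9: input=2 -> V=0 FIRE
t=10: input=3 -> V=0 FIRE
t=11: input=4 -> V=0 FIRE
t=12: input=4 -> V=0 FIRE
t=13: input=1 -> V=6
t=14: input=1 -> V=10

Answer: 7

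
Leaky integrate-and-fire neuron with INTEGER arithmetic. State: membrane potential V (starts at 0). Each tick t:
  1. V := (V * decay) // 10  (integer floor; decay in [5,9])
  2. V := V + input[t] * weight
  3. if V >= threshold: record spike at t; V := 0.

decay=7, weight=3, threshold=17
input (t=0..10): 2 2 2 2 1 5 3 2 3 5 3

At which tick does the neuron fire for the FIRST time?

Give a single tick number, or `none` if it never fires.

Answer: 5

Derivation:
t=0: input=2 -> V=6
t=1: input=2 -> V=10
t=2: input=2 -> V=13
t=3: input=2 -> V=15
t=4: input=1 -> V=13
t=5: input=5 -> V=0 FIRE
t=6: input=3 -> V=9
t=7: input=2 -> V=12
t=8: input=3 -> V=0 FIRE
t=9: input=5 -> V=15
t=10: input=3 -> V=0 FIRE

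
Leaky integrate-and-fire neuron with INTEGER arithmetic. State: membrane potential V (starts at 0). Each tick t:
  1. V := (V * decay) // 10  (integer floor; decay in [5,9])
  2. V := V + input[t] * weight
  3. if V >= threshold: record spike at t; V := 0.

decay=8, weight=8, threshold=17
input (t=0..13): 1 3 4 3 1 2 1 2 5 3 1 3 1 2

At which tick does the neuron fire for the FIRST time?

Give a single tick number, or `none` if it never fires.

t=0: input=1 -> V=8
t=1: input=3 -> V=0 FIRE
t=2: input=4 -> V=0 FIRE
t=3: input=3 -> V=0 FIRE
t=4: input=1 -> V=8
t=5: input=2 -> V=0 FIRE
t=6: input=1 -> V=8
t=7: input=2 -> V=0 FIRE
t=8: input=5 -> V=0 FIRE
t=9: input=3 -> V=0 FIRE
t=10: input=1 -> V=8
t=11: input=3 -> V=0 FIRE
t=12: input=1 -> V=8
t=13: input=2 -> V=0 FIRE

Answer: 1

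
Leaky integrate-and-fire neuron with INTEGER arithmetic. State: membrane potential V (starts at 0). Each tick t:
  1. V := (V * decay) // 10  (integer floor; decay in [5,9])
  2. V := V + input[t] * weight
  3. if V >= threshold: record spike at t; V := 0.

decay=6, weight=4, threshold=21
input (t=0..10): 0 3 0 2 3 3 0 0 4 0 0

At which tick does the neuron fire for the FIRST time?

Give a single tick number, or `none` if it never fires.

Answer: 5

Derivation:
t=0: input=0 -> V=0
t=1: input=3 -> V=12
t=2: input=0 -> V=7
t=3: input=2 -> V=12
t=4: input=3 -> V=19
t=5: input=3 -> V=0 FIRE
t=6: input=0 -> V=0
t=7: input=0 -> V=0
t=8: input=4 -> V=16
t=9: input=0 -> V=9
t=10: input=0 -> V=5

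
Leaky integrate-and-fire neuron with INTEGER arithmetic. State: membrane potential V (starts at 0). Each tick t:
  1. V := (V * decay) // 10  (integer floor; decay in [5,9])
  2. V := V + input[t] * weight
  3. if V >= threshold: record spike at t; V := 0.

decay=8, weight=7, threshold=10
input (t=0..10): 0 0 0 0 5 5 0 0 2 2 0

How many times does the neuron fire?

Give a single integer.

Answer: 4

Derivation:
t=0: input=0 -> V=0
t=1: input=0 -> V=0
t=2: input=0 -> V=0
t=3: input=0 -> V=0
t=4: input=5 -> V=0 FIRE
t=5: input=5 -> V=0 FIRE
t=6: input=0 -> V=0
t=7: input=0 -> V=0
t=8: input=2 -> V=0 FIRE
t=9: input=2 -> V=0 FIRE
t=10: input=0 -> V=0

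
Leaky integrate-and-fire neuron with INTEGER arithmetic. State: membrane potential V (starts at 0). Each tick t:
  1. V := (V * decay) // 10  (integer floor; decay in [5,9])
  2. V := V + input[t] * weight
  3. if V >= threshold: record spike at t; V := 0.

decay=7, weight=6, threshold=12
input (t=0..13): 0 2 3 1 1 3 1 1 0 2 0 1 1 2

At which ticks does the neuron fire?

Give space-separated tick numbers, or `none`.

t=0: input=0 -> V=0
t=1: input=2 -> V=0 FIRE
t=2: input=3 -> V=0 FIRE
t=3: input=1 -> V=6
t=4: input=1 -> V=10
t=5: input=3 -> V=0 FIRE
t=6: input=1 -> V=6
t=7: input=1 -> V=10
t=8: input=0 -> V=7
t=9: input=2 -> V=0 FIRE
t=10: input=0 -> V=0
t=11: input=1 -> V=6
t=12: input=1 -> V=10
t=13: input=2 -> V=0 FIRE

Answer: 1 2 5 9 13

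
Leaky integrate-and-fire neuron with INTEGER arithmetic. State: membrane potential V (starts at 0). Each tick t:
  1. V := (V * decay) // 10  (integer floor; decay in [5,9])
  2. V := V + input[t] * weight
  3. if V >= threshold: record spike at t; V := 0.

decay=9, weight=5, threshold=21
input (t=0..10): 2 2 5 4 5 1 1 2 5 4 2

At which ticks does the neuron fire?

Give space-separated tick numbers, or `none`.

Answer: 2 4 8 10

Derivation:
t=0: input=2 -> V=10
t=1: input=2 -> V=19
t=2: input=5 -> V=0 FIRE
t=3: input=4 -> V=20
t=4: input=5 -> V=0 FIRE
t=5: input=1 -> V=5
t=6: input=1 -> V=9
t=7: input=2 -> V=18
t=8: input=5 -> V=0 FIRE
t=9: input=4 -> V=20
t=10: input=2 -> V=0 FIRE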